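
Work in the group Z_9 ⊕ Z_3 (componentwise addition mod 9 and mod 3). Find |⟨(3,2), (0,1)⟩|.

9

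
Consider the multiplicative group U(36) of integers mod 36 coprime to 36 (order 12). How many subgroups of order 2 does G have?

3

|G| = 12 and 2 | 12, so subgroups of order 2 are possible by Lagrange.
The subgroups of order 2 are: {1, 17}; {1, 19}; {1, 35}.
So G has 3 subgroups of order 2.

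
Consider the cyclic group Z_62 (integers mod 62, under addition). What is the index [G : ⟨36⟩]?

|⟨36⟩| = 31 and |G| = 62.
By Lagrange, [G : H] = |G|/|H| = 62/31 = 2.

2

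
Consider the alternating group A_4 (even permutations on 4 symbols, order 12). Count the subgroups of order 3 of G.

4

|G| = 12 and 3 | 12, so subgroups of order 3 are possible by Lagrange.
The subgroups of order 3 are: {e, (1 2 3), (1 3 2)}; {e, (1 2 4), (1 4 2)}; {e, (1 3 4), (1 4 3)}; {e, (2 3 4), (2 4 3)}.
So G has 4 subgroups of order 3.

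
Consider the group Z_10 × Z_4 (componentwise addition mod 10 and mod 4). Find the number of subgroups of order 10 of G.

3

|G| = 40 and 10 | 40, so subgroups of order 10 are possible by Lagrange.
The subgroups of order 10 are: {(0,0), (0,2), (2,0), (2,2), (4,0), (4,2), (6,0), (6,2), (8,0), (8,2)}; {(0,0), (1,0), (2,0), (3,0), (4,0), (5,0), (6,0), (7,0), (8,0), (9,0)}; {(0,0), (1,2), (2,0), (3,2), (4,0), (5,2), (6,0), (7,2), (8,0), (9,2)}.
So G has 3 subgroups of order 10.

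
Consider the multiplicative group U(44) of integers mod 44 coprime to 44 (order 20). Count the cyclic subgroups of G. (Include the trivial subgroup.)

8

A cyclic subgroup of order d is generated by each of its φ(d) elements of order d, so the cyclic subgroups of order d number (#elements of order d)/φ(d).
Cyclic subgroups by order — order 1: 1; order 2: 3; order 5: 1; order 10: 3.
Total: 8.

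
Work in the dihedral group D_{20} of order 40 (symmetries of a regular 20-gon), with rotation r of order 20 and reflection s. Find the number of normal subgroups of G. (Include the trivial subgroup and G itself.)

9

G has 48 subgroups. Checking conjugation-invariance by order — order 1: 1/1 normal; order 2: 1/21 normal; order 4: 1/11 normal; order 5: 1/1 normal; order 8: 0/5 normal; order 10: 1/5 normal; order 20: 3/3 normal; order 40: 1/1 normal.
Total normal subgroups: 9.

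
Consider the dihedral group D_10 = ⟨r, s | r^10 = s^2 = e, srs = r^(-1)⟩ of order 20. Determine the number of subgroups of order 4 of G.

|G| = 20 and 4 | 20, so subgroups of order 4 are possible by Lagrange.
The subgroups of order 4 are: {e, r^5, r^2s, r^7s}; {e, r^5, r^3s, r^8s}; {e, r^5, r^4s, r^9s}; {e, r^5, s, r^5s}; … (5 in all).
So G has 5 subgroups of order 4.

5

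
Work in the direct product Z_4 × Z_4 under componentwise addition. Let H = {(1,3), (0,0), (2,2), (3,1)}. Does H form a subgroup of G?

Yes

|H| = 4 divides |G| = 16, consistent with Lagrange.
H contains the identity, every element's inverse is in H, and H is closed under +: it is a subgroup.
In fact H = ⟨(3,1)⟩.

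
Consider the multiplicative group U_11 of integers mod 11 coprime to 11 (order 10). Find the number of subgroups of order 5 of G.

|G| = 10 and 5 | 10, so subgroups of order 5 are possible by Lagrange.
The subgroups of order 5 are: {1, 3, 4, 5, 9}.
So G has 1 subgroup of order 5.

1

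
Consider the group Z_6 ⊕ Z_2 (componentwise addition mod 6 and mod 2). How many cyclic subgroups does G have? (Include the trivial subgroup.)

A cyclic subgroup of order d is generated by each of its φ(d) elements of order d, so the cyclic subgroups of order d number (#elements of order d)/φ(d).
Cyclic subgroups by order — order 1: 1; order 2: 3; order 3: 1; order 6: 3.
Total: 8.

8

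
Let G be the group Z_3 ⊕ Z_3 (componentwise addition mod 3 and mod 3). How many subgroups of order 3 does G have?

|G| = 9 and 3 | 9, so subgroups of order 3 are possible by Lagrange.
The subgroups of order 3 are: {(0,0), (0,1), (0,2)}; {(0,0), (1,0), (2,0)}; {(0,0), (1,1), (2,2)}; {(0,0), (1,2), (2,1)}.
So G has 4 subgroups of order 3.

4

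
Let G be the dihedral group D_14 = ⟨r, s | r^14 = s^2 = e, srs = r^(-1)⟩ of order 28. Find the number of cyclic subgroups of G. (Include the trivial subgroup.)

18

Each element a generates a cyclic subgroup ⟨a⟩; distinct elements may generate the same one (a cyclic group of order d has φ(d) generators).
Cyclic subgroups by order — order 1: 1; order 2: 15; order 7: 1; order 14: 1.
Total: 18.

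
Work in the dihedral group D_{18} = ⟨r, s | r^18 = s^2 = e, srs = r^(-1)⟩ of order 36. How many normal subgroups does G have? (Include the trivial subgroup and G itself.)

9

G has 45 subgroups. Checking conjugation-invariance by order — order 1: 1/1 normal; order 2: 1/19 normal; order 3: 1/1 normal; order 4: 0/9 normal; order 6: 1/7 normal; order 9: 1/1 normal; order 12: 0/3 normal; order 18: 3/3 normal; order 36: 1/1 normal.
Total normal subgroups: 9.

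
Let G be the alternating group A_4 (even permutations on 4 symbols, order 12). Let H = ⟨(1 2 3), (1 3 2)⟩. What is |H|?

|⟨(1 2 3)⟩| = 3 and |⟨(1 3 2)⟩| = 3, so |H| is a multiple of lcm(3, 3) = 3 and divides |G| = 12.
Closing under the operation: H = {e, (1 2 3), (1 3 2)}, so |H| = 3.

3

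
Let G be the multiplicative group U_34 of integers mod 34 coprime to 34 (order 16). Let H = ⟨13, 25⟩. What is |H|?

8

|⟨13⟩| = 4 and |⟨25⟩| = 8, so |H| is a multiple of lcm(4, 8) = 8 and divides |G| = 16.
Closing under the operation: H = {1, 9, 13, 15, 19, 21, 25, 33}, so |H| = 8.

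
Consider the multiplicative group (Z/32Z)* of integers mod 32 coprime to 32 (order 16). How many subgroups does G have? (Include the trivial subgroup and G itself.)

|G| = 16, so by Lagrange every subgroup order divides 16. Divisors: 1, 2, 4, 8, 16.
Subgroups by order — order 1: 1; order 2: 3; order 4: 3; order 8: 3; order 16: 1.
Total: 1 + 3 + 3 + 3 + 1 = 11.

11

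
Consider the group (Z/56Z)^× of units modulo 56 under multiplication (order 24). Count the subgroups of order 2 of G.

7

|G| = 24 and 2 | 24, so subgroups of order 2 are possible by Lagrange.
The subgroups of order 2 are: {1, 13}; {1, 15}; {1, 27}; {1, 29}; … (7 in all).
So G has 7 subgroups of order 2.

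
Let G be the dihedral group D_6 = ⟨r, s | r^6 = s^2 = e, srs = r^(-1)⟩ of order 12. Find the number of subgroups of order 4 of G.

|G| = 12 and 4 | 12, so subgroups of order 4 are possible by Lagrange.
The subgroups of order 4 are: {e, r^3, r^2s, r^5s}; {e, r^3, s, r^3s}; {e, r^3, rs, r^4s}.
So G has 3 subgroups of order 4.

3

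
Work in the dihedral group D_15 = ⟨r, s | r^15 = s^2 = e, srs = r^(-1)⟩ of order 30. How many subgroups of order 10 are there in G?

|G| = 30 and 10 | 30, so subgroups of order 10 are possible by Lagrange.
The subgroups of order 10 are: {e, r^3, r^6, r^9, r^12, rs, r^4s, r^7s, r^10s, r^13s}; {e, r^3, r^6, r^9, r^12, r^2s, r^5s, r^8s, r^11s, r^14s}; {e, r^3, r^6, r^9, r^12, s, r^3s, r^6s, r^9s, r^12s}.
So G has 3 subgroups of order 10.

3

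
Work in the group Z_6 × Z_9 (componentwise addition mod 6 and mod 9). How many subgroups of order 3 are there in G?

4

|G| = 54 and 3 | 54, so subgroups of order 3 are possible by Lagrange.
The subgroups of order 3 are: {(0,0), (0,3), (0,6)}; {(0,0), (2,0), (4,0)}; {(0,0), (2,3), (4,6)}; {(0,0), (2,6), (4,3)}.
So G has 4 subgroups of order 3.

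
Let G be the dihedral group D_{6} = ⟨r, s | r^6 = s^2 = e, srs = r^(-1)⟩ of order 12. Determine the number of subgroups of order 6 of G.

|G| = 12 and 6 | 12, so subgroups of order 6 are possible by Lagrange.
The subgroups of order 6 are: {e, r, r^2, r^3, r^4, r^5}; {e, r^2, r^4, s, r^2s, r^4s}; {e, r^2, r^4, rs, r^3s, r^5s}.
So G has 3 subgroups of order 6.

3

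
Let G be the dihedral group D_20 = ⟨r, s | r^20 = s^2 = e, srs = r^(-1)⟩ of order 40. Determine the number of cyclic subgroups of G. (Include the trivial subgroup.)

26

Each element a generates a cyclic subgroup ⟨a⟩; distinct elements may generate the same one (a cyclic group of order d has φ(d) generators).
Cyclic subgroups by order — order 1: 1; order 2: 21; order 4: 1; order 5: 1; order 10: 1; order 20: 1.
Total: 26.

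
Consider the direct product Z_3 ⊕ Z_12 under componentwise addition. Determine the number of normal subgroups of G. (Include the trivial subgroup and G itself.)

18

G is abelian, so every subgroup is normal.
G has 18 subgroups in total, hence 18 normal subgroups.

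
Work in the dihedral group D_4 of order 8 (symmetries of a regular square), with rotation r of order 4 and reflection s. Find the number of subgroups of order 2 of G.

|G| = 8 and 2 | 8, so subgroups of order 2 are possible by Lagrange.
The subgroups of order 2 are: {e, r^2}; {e, r^2s}; {e, r^3s}; {e, rs}; … (5 in all).
So G has 5 subgroups of order 2.

5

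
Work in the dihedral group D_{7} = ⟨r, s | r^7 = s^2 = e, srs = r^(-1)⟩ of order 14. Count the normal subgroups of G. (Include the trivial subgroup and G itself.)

3

G has 10 subgroups. Checking conjugation-invariance by order — order 1: 1/1 normal; order 2: 0/7 normal; order 7: 1/1 normal; order 14: 1/1 normal.
Total normal subgroups: 3.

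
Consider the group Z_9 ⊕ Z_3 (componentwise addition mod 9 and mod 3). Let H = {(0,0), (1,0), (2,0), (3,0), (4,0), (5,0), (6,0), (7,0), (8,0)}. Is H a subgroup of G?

|H| = 9 divides |G| = 27, consistent with Lagrange.
H contains the identity, every element's inverse is in H, and H is closed under +: it is a subgroup.
In fact H = ⟨(4,0)⟩.

Yes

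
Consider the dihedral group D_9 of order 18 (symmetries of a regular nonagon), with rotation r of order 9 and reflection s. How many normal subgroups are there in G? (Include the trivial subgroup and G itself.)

G has 16 subgroups. Checking conjugation-invariance by order — order 1: 1/1 normal; order 2: 0/9 normal; order 3: 1/1 normal; order 6: 0/3 normal; order 9: 1/1 normal; order 18: 1/1 normal.
Total normal subgroups: 4.

4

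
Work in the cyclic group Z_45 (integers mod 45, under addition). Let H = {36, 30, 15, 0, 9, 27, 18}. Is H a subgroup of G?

No

|H| = 7 does not divide |G| = 45, so by Lagrange H is not a subgroup.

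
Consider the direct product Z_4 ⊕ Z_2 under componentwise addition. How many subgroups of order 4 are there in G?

|G| = 8 and 4 | 8, so subgroups of order 4 are possible by Lagrange.
The subgroups of order 4 are: {(0,0), (0,1), (2,0), (2,1)}; {(0,0), (1,0), (2,0), (3,0)}; {(0,0), (1,1), (2,0), (3,1)}.
So G has 3 subgroups of order 4.

3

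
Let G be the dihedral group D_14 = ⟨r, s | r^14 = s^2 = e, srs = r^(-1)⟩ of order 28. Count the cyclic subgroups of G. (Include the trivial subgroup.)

18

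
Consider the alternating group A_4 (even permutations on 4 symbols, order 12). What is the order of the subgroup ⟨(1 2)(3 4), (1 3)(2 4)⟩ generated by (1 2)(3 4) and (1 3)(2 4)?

|⟨(1 2)(3 4)⟩| = 2 and |⟨(1 3)(2 4)⟩| = 2, so |H| is a multiple of lcm(2, 2) = 2 and divides |G| = 12.
Closing under the operation: H = {e, (1 2)(3 4), (1 3)(2 4), (1 4)(2 3)}, so |H| = 4.

4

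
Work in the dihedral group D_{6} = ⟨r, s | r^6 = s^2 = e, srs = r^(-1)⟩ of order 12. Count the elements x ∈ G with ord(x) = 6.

The elements of order 6 are: r, r^5.
That's 2.

2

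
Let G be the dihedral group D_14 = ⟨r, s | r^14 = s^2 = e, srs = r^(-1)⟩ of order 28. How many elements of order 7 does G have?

The elements of order 7 are: r^2, r^4, r^6, r^8, r^10, r^12.
That's 6.

6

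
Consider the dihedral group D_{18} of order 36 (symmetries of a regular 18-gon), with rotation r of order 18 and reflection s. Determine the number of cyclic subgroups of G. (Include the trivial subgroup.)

Each element a generates a cyclic subgroup ⟨a⟩; distinct elements may generate the same one (a cyclic group of order d has φ(d) generators).
Cyclic subgroups by order — order 1: 1; order 2: 19; order 3: 1; order 6: 1; order 9: 1; order 18: 1.
Total: 24.

24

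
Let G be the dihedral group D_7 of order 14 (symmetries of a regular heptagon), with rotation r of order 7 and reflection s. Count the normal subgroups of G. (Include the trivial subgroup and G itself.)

3

G has 10 subgroups. Checking conjugation-invariance by order — order 1: 1/1 normal; order 2: 0/7 normal; order 7: 1/1 normal; order 14: 1/1 normal.
Total normal subgroups: 3.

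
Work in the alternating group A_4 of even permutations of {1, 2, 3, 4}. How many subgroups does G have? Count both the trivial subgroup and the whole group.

10

|G| = 12, so by Lagrange every subgroup order divides 12. Divisors: 1, 2, 3, 4, 6, 12.
Subgroups by order — order 1: 1; order 2: 3; order 3: 4; order 4: 1; order 6: 0; order 12: 1.
Total: 1 + 3 + 4 + 1 + 0 + 1 = 10.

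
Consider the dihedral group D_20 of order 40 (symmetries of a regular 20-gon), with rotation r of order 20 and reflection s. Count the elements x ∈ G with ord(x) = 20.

The elements of order 20 are: r, r^3, r^7, r^9, r^11, r^13, r^17, r^19.
That's 8.

8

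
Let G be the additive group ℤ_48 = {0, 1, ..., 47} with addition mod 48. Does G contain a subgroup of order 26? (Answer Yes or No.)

No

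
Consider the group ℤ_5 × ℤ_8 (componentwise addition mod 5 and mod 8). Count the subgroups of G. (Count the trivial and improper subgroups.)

|G| = 40, so by Lagrange every subgroup order divides 40. Divisors: 1, 2, 4, 5, 8, 10, 20, 40.
Subgroups by order — order 1: 1; order 2: 1; order 4: 1; order 5: 1; order 8: 1; order 10: 1; order 20: 1; order 40: 1.
Total: 1 + 1 + 1 + 1 + 1 + 1 + 1 + 1 = 8.

8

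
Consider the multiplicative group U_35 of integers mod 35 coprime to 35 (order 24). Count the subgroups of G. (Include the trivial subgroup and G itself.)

16

|G| = 24, so by Lagrange every subgroup order divides 24. Divisors: 1, 2, 3, 4, 6, 8, 12, 24.
Subgroups by order — order 1: 1; order 2: 3; order 3: 1; order 4: 3; order 6: 3; order 8: 1; order 12: 3; order 24: 1.
Total: 1 + 3 + 1 + 3 + 3 + 1 + 3 + 1 = 16.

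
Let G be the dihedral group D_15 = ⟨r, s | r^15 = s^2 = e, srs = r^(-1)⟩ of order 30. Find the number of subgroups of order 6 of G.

|G| = 30 and 6 | 30, so subgroups of order 6 are possible by Lagrange.
The subgroups of order 6 are: {e, r^5, r^10, s, r^5s, r^10s}; {e, r^5, r^10, rs, r^6s, r^11s}; {e, r^5, r^10, r^2s, r^7s, r^12s}; {e, r^5, r^10, r^3s, r^8s, r^13s}; … (5 in all).
So G has 5 subgroups of order 6.

5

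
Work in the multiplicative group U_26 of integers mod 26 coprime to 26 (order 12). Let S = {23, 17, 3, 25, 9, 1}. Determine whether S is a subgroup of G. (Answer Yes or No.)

|S| = 6 divides |G| = 12, consistent with Lagrange.
S contains the identity, every element's inverse is in S, and S is closed under ·: it is a subgroup.
In fact S = ⟨17⟩.

Yes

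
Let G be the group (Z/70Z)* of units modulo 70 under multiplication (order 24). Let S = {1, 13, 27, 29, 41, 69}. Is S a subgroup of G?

No

Closure fails: 69 · 13 = 57 ∉ S. So S is not a subgroup.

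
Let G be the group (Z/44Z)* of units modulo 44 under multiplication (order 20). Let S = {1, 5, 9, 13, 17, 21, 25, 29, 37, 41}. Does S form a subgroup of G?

|S| = 10 divides |G| = 20, consistent with Lagrange.
S contains the identity, every element's inverse is in S, and S is closed under ·: it is a subgroup.
In fact S = ⟨41⟩.

Yes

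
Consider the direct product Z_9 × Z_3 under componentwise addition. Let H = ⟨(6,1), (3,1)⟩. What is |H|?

|⟨(6,1)⟩| = 3 and |⟨(3,1)⟩| = 3, so |H| is a multiple of lcm(3, 3) = 3 and divides |G| = 27.
Closing under the operation: H = {(0,0), (0,1), (0,2), (3,0), (3,1), (3,2), (6,0), (6,1), (6,2)}, so |H| = 9.

9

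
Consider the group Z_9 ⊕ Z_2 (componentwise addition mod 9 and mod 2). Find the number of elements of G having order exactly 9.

6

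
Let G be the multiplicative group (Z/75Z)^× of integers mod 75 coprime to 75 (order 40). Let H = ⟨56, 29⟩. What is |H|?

|⟨56⟩| = 10 and |⟨29⟩| = 10, so |H| is a multiple of lcm(10, 10) = 10 and divides |G| = 40.
Closing under the operation: H = {1, 4, 11, 14, 16, 19, 26, 29, 31, 34, 41, 44, 46, 49, 56, 59, 61, 64, 71, 74}, so |H| = 20.

20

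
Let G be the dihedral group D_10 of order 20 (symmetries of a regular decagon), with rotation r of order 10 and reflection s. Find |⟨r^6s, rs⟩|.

4

|⟨r^6s⟩| = 2 and |⟨rs⟩| = 2, so |H| is a multiple of lcm(2, 2) = 2 and divides |G| = 20.
Closing under the operation: H = {e, r^5, rs, r^6s}, so |H| = 4.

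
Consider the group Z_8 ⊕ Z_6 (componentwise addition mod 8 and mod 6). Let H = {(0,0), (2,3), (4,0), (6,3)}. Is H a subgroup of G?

|H| = 4 divides |G| = 48, consistent with Lagrange.
H contains the identity, every element's inverse is in H, and H is closed under +: it is a subgroup.
In fact H = ⟨(2,3)⟩.

Yes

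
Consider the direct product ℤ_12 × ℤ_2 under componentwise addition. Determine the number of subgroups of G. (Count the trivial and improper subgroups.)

16

|G| = 24, so by Lagrange every subgroup order divides 24. Divisors: 1, 2, 3, 4, 6, 8, 12, 24.
Subgroups by order — order 1: 1; order 2: 3; order 3: 1; order 4: 3; order 6: 3; order 8: 1; order 12: 3; order 24: 1.
Total: 1 + 3 + 1 + 3 + 3 + 1 + 3 + 1 = 16.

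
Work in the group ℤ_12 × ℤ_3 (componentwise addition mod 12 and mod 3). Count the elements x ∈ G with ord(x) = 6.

An element (a,b) has order lcm(ord(a), ord(b)); count pairs with lcm equal to 6.
Enumerating gives 8 such elements.

8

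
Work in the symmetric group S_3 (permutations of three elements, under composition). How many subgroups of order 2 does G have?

3

|G| = 6 and 2 | 6, so subgroups of order 2 are possible by Lagrange.
The subgroups of order 2 are: {e, (1 2)}; {e, (1 3)}; {e, (2 3)}.
So G has 3 subgroups of order 2.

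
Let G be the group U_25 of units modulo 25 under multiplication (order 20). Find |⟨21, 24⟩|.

|⟨21⟩| = 5 and |⟨24⟩| = 2, so |H| is a multiple of lcm(5, 2) = 10 and divides |G| = 20.
Closing under the operation: H = {1, 4, 6, 9, 11, 14, 16, 19, 21, 24}, so |H| = 10.

10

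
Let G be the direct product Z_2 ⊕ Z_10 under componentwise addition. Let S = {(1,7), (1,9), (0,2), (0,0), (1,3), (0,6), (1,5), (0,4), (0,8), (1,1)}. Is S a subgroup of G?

Yes

|S| = 10 divides |G| = 20, consistent with Lagrange.
S contains the identity, every element's inverse is in S, and S is closed under +: it is a subgroup.
In fact S = ⟨(1,1)⟩.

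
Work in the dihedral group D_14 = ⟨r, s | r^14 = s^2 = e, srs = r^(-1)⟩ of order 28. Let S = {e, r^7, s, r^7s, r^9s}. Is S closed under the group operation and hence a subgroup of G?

No

|S| = 5 does not divide |G| = 28, so by Lagrange S is not a subgroup.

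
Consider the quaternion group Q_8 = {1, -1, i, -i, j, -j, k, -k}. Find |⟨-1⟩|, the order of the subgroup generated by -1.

Computing powers of -1: the smallest k with (-1)^k = e is k = 2.

2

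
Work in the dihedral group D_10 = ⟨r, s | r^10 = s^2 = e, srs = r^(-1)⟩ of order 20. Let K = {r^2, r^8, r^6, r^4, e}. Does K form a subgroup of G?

Yes

|K| = 5 divides |G| = 20, consistent with Lagrange.
K contains the identity, every element's inverse is in K, and K is closed under ·: it is a subgroup.
In fact K = ⟨r^4⟩.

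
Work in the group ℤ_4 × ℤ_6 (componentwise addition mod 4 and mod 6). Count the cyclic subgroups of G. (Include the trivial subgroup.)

Each element a generates a cyclic subgroup ⟨a⟩; distinct elements may generate the same one (a cyclic group of order d has φ(d) generators).
Cyclic subgroups by order — order 1: 1; order 2: 3; order 3: 1; order 4: 2; order 6: 3; order 12: 2.
Total: 12.

12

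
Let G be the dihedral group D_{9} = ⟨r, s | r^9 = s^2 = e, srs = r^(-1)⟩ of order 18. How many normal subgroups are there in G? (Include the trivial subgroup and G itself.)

4

G has 16 subgroups. Checking conjugation-invariance by order — order 1: 1/1 normal; order 2: 0/9 normal; order 3: 1/1 normal; order 6: 0/3 normal; order 9: 1/1 normal; order 18: 1/1 normal.
Total normal subgroups: 4.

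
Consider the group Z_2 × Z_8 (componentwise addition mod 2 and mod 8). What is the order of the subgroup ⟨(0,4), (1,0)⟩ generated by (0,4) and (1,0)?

|⟨(0,4)⟩| = 2 and |⟨(1,0)⟩| = 2, so |H| is a multiple of lcm(2, 2) = 2 and divides |G| = 16.
Closing under the operation: H = {(0,0), (0,4), (1,0), (1,4)}, so |H| = 4.

4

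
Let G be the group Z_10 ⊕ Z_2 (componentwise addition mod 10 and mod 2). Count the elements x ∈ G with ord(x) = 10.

An element (a,b) has order lcm(ord(a), ord(b)); count pairs with lcm equal to 10.
Enumerating gives 12 such elements.

12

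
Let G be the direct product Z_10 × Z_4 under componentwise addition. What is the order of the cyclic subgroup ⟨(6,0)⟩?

5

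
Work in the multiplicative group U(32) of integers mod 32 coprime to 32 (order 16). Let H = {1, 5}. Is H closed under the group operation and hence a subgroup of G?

5 ∈ H but its inverse 13 ∉ H, so H is not a subgroup.

No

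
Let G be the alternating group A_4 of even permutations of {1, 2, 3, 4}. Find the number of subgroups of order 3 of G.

|G| = 12 and 3 | 12, so subgroups of order 3 are possible by Lagrange.
The subgroups of order 3 are: {e, (1 2 3), (1 3 2)}; {e, (1 2 4), (1 4 2)}; {e, (1 3 4), (1 4 3)}; {e, (2 3 4), (2 4 3)}.
So G has 4 subgroups of order 3.

4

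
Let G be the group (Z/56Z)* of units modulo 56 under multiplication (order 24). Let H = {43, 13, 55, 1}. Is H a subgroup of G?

Yes

|H| = 4 divides |G| = 24, consistent with Lagrange.
H contains the identity, every element's inverse is in H, and H is closed under ·: it is a subgroup.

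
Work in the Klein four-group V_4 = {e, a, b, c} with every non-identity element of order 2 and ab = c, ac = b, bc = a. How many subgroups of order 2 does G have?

|G| = 4 and 2 | 4, so subgroups of order 2 are possible by Lagrange.
The subgroups of order 2 are: {e, a}; {e, b}; {e, c}.
So G has 3 subgroups of order 2.

3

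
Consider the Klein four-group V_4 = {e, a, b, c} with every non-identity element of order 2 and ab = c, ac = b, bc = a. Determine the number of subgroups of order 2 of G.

|G| = 4 and 2 | 4, so subgroups of order 2 are possible by Lagrange.
The subgroups of order 2 are: {e, a}; {e, b}; {e, c}.
So G has 3 subgroups of order 2.

3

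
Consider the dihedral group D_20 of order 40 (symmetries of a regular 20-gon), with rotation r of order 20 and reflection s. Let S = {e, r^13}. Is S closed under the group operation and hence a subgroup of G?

r^13 ∈ S but its inverse r^7 ∉ S, so S is not a subgroup.

No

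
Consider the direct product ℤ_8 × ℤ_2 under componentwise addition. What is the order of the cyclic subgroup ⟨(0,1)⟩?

2

The order of (0,1) in Z_8 × Z_2 is lcm(ord(0) in Z_8, ord(1) in Z_2).
ord(0) = 1 and ord(1) = 2, so |⟨(0,1)⟩| = lcm(1, 2) = 2.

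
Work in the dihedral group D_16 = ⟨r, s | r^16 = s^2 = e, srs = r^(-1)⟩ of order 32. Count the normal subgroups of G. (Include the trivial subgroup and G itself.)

8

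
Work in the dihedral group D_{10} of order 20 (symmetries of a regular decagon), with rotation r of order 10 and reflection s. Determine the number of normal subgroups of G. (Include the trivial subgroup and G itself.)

7

G has 22 subgroups. Checking conjugation-invariance by order — order 1: 1/1 normal; order 2: 1/11 normal; order 4: 0/5 normal; order 5: 1/1 normal; order 10: 3/3 normal; order 20: 1/1 normal.
Total normal subgroups: 7.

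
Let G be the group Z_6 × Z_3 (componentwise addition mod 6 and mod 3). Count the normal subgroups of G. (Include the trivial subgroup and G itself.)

G is abelian, so every subgroup is normal.
G has 12 subgroups in total, hence 12 normal subgroups.

12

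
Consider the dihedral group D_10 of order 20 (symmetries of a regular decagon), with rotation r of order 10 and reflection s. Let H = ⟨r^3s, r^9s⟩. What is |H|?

10

|⟨r^3s⟩| = 2 and |⟨r^9s⟩| = 2, so |H| is a multiple of lcm(2, 2) = 2 and divides |G| = 20.
Closing under the operation: H = {e, r^2, r^4, r^6, r^8, rs, r^3s, r^5s, r^7s, r^9s}, so |H| = 10.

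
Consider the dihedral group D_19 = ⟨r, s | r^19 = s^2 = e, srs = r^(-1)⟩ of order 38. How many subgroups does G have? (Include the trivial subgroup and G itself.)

22

|G| = 38, so by Lagrange every subgroup order divides 38. Divisors: 1, 2, 19, 38.
Subgroups by order — order 1: 1; order 2: 19; order 19: 1; order 38: 1.
Total: 1 + 19 + 1 + 1 = 22.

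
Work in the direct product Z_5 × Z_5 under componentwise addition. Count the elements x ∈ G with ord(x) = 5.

24

An element (a,b) has order lcm(ord(a), ord(b)); count pairs with lcm equal to 5.
Enumerating gives 24 such elements.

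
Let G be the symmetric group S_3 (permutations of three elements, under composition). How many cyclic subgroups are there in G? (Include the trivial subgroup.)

Each element a generates a cyclic subgroup ⟨a⟩; distinct elements may generate the same one (a cyclic group of order d has φ(d) generators).
Cyclic subgroups by order — order 1: 1; order 2: 3; order 3: 1.
Total: 5.

5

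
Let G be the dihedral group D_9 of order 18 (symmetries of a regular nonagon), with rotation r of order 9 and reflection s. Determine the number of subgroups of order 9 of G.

1

|G| = 18 and 9 | 18, so subgroups of order 9 are possible by Lagrange.
The subgroups of order 9 are: {e, r, r^2, r^3, r^4, r^5, r^6, r^7, r^8}.
So G has 1 subgroup of order 9.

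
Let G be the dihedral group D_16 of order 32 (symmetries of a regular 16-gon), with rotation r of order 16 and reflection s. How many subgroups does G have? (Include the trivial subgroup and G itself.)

36

|G| = 32, so by Lagrange every subgroup order divides 32. Divisors: 1, 2, 4, 8, 16, 32.
Subgroups by order — order 1: 1; order 2: 17; order 4: 9; order 8: 5; order 16: 3; order 32: 1.
Total: 1 + 17 + 9 + 5 + 3 + 1 = 36.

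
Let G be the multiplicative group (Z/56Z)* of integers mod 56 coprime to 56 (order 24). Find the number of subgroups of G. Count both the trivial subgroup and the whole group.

32

|G| = 24, so by Lagrange every subgroup order divides 24. Divisors: 1, 2, 3, 4, 6, 8, 12, 24.
Subgroups by order — order 1: 1; order 2: 7; order 3: 1; order 4: 7; order 6: 7; order 8: 1; order 12: 7; order 24: 1.
Total: 1 + 7 + 1 + 7 + 7 + 1 + 7 + 1 = 32.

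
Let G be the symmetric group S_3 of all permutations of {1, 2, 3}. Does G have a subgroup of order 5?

No

5 does not divide |G| = 6, so by Lagrange no subgroup of order 5 exists.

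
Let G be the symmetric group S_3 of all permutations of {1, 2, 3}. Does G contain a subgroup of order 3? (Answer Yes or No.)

Yes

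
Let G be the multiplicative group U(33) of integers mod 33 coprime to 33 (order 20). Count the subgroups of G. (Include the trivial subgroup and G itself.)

|G| = 20, so by Lagrange every subgroup order divides 20. Divisors: 1, 2, 4, 5, 10, 20.
Subgroups by order — order 1: 1; order 2: 3; order 4: 1; order 5: 1; order 10: 3; order 20: 1.
Total: 1 + 3 + 1 + 1 + 3 + 1 = 10.

10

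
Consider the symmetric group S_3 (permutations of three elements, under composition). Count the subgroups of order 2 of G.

|G| = 6 and 2 | 6, so subgroups of order 2 are possible by Lagrange.
The subgroups of order 2 are: {e, (1 2)}; {e, (1 3)}; {e, (2 3)}.
So G has 3 subgroups of order 2.

3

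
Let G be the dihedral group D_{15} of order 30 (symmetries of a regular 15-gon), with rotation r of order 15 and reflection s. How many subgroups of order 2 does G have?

15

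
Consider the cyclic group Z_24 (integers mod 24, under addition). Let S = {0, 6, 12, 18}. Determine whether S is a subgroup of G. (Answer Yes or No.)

Yes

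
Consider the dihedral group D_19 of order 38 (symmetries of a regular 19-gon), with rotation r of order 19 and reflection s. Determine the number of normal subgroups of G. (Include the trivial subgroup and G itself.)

G has 22 subgroups. Checking conjugation-invariance by order — order 1: 1/1 normal; order 2: 0/19 normal; order 19: 1/1 normal; order 38: 1/1 normal.
Total normal subgroups: 3.

3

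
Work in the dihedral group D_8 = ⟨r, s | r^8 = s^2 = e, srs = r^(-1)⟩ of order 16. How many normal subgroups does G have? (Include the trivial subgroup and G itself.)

G has 19 subgroups. Checking conjugation-invariance by order — order 1: 1/1 normal; order 2: 1/9 normal; order 4: 1/5 normal; order 8: 3/3 normal; order 16: 1/1 normal.
Total normal subgroups: 7.

7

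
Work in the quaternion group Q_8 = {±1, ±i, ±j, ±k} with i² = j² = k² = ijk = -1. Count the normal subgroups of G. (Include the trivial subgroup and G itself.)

6

G has 6 subgroups. Checking conjugation-invariance by order — order 1: 1/1 normal; order 2: 1/1 normal; order 4: 3/3 normal; order 8: 1/1 normal.
Total normal subgroups: 6.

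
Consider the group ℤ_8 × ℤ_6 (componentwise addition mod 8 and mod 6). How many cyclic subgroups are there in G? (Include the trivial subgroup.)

16

Group the elements of G by the cyclic subgroup they generate; each cyclic subgroup of order d accounts for φ(d) elements.
Cyclic subgroups by order — order 1: 1; order 2: 3; order 3: 1; order 4: 2; order 6: 3; order 8: 2; order 12: 2; order 24: 2.
Total: 16.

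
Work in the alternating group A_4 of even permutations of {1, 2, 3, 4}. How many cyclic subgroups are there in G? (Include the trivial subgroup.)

Each element a generates a cyclic subgroup ⟨a⟩; distinct elements may generate the same one (a cyclic group of order d has φ(d) generators).
Cyclic subgroups by order — order 1: 1; order 2: 3; order 3: 4.
Total: 8.

8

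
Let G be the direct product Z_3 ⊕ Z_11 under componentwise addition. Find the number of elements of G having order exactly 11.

An element (a,b) has order lcm(ord(a), ord(b)); count pairs with lcm equal to 11.
Enumerating gives 10 such elements.

10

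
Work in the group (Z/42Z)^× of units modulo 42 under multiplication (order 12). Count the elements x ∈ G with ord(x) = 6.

The elements of order 6 are: 5, 11, 17, 19, 23, 31.
That's 6.

6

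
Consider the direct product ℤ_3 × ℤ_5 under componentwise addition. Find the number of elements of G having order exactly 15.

An element (a,b) has order lcm(ord(a), ord(b)); count pairs with lcm equal to 15.
Enumerating gives 8 such elements.

8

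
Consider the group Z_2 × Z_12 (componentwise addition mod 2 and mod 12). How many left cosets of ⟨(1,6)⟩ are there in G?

|⟨(1,6)⟩| = 2 and |G| = 24.
By Lagrange, [G : H] = |G|/|H| = 24/2 = 12.

12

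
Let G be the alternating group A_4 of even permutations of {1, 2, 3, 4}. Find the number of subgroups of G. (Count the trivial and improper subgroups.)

10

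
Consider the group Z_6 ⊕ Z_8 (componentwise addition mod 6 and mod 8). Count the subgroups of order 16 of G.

1

|G| = 48 and 16 | 48, so subgroups of order 16 are possible by Lagrange.
The subgroups of order 16 are: {(0,0), (0,1), (0,2), (0,3), (0,4), (0,5), (0,6), (0,7), (3,0), (3,1), (3,2), (3,3), (3,4), (3,5), (3,6), (3,7)}.
So G has 1 subgroup of order 16.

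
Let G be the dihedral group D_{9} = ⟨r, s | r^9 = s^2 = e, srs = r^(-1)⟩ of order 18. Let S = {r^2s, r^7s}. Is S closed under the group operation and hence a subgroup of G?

No

The identity e ∉ S, so S is not a subgroup.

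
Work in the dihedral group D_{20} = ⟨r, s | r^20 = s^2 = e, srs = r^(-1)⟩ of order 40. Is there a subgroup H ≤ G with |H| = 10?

Yes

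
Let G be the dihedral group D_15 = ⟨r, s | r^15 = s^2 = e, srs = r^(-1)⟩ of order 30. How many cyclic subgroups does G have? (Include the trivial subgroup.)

A cyclic subgroup of order d is generated by each of its φ(d) elements of order d, so the cyclic subgroups of order d number (#elements of order d)/φ(d).
Cyclic subgroups by order — order 1: 1; order 2: 15; order 3: 1; order 5: 1; order 15: 1.
Total: 19.

19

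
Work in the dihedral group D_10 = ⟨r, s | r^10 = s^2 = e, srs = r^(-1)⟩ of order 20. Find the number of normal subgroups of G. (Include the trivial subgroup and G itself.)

G has 22 subgroups. Checking conjugation-invariance by order — order 1: 1/1 normal; order 2: 1/11 normal; order 4: 0/5 normal; order 5: 1/1 normal; order 10: 3/3 normal; order 20: 1/1 normal.
Total normal subgroups: 7.

7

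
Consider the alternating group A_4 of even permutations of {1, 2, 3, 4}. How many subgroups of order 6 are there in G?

0

|G| = 12 and 6 | 12, so subgroups of order 6 are possible by Lagrange.
Checking all subgroups of G, none has order 6.
So G has 0 subgroups of order 6.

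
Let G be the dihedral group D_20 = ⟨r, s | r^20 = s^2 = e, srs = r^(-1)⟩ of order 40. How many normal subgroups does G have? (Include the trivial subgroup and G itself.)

9

G has 48 subgroups. Checking conjugation-invariance by order — order 1: 1/1 normal; order 2: 1/21 normal; order 4: 1/11 normal; order 5: 1/1 normal; order 8: 0/5 normal; order 10: 1/5 normal; order 20: 3/3 normal; order 40: 1/1 normal.
Total normal subgroups: 9.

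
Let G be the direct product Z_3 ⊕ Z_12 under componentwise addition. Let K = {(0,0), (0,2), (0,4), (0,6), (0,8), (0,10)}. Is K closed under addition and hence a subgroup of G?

Yes

|K| = 6 divides |G| = 36, consistent with Lagrange.
K contains the identity, every element's inverse is in K, and K is closed under +: it is a subgroup.
In fact K = ⟨(0,2)⟩.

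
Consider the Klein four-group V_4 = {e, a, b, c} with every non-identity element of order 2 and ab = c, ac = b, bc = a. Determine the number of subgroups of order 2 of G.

3

|G| = 4 and 2 | 4, so subgroups of order 2 are possible by Lagrange.
The subgroups of order 2 are: {e, a}; {e, b}; {e, c}.
So G has 3 subgroups of order 2.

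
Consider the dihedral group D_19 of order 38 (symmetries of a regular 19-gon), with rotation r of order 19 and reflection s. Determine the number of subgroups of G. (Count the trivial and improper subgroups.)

|G| = 38, so by Lagrange every subgroup order divides 38. Divisors: 1, 2, 19, 38.
Subgroups by order — order 1: 1; order 2: 19; order 19: 1; order 38: 1.
Total: 1 + 19 + 1 + 1 = 22.

22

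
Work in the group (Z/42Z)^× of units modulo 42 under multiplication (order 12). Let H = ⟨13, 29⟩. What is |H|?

|⟨13⟩| = 2 and |⟨29⟩| = 2, so |H| is a multiple of lcm(2, 2) = 2 and divides |G| = 12.
Closing under the operation: H = {1, 13, 29, 41}, so |H| = 4.

4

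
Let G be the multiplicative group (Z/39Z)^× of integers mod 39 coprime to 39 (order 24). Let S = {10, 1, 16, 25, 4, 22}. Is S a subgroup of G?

Yes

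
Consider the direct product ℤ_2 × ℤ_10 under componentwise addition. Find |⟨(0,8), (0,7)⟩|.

|⟨(0,8)⟩| = 5 and |⟨(0,7)⟩| = 10, so |H| is a multiple of lcm(5, 10) = 10 and divides |G| = 20.
Closing under the operation: H = {(0,0), (0,1), (0,2), (0,3), (0,4), (0,5), (0,6), (0,7), (0,8), (0,9)}, so |H| = 10.

10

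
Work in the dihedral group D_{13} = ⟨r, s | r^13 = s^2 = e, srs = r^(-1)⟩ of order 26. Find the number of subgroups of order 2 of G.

13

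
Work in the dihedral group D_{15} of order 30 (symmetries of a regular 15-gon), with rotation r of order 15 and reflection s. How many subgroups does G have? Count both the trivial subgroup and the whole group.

28

|G| = 30, so by Lagrange every subgroup order divides 30. Divisors: 1, 2, 3, 5, 6, 10, 15, 30.
Subgroups by order — order 1: 1; order 2: 15; order 3: 1; order 5: 1; order 6: 5; order 10: 3; order 15: 1; order 30: 1.
Total: 1 + 15 + 1 + 1 + 5 + 3 + 1 + 1 = 28.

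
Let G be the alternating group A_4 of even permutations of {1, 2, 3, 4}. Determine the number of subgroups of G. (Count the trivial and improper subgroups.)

|G| = 12, so by Lagrange every subgroup order divides 12. Divisors: 1, 2, 3, 4, 6, 12.
Subgroups by order — order 1: 1; order 2: 3; order 3: 4; order 4: 1; order 6: 0; order 12: 1.
Total: 1 + 3 + 4 + 1 + 0 + 1 = 10.

10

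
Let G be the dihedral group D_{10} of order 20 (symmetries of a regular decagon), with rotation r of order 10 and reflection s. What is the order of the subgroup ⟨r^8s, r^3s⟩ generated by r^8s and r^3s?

|⟨r^8s⟩| = 2 and |⟨r^3s⟩| = 2, so |H| is a multiple of lcm(2, 2) = 2 and divides |G| = 20.
Closing under the operation: H = {e, r^5, r^3s, r^8s}, so |H| = 4.

4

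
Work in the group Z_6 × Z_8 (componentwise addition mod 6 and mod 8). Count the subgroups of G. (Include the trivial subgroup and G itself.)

|G| = 48, so by Lagrange every subgroup order divides 48. Divisors: 1, 2, 3, 4, 6, 8, 12, 16, 24, 48.
Subgroups by order — order 1: 1; order 2: 3; order 3: 1; order 4: 3; order 6: 3; order 8: 3; order 12: 3; order 16: 1; order 24: 3; order 48: 1.
Total: 1 + 3 + 1 + 3 + 3 + 3 + 3 + 1 + 3 + 1 = 22.

22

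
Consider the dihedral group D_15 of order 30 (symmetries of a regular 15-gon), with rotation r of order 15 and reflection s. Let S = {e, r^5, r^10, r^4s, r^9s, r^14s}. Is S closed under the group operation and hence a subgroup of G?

Yes

|S| = 6 divides |G| = 30, consistent with Lagrange.
S contains the identity, every element's inverse is in S, and S is closed under ·: it is a subgroup.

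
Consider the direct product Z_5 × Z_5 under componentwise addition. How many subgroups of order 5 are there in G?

|G| = 25 and 5 | 25, so subgroups of order 5 are possible by Lagrange.
The subgroups of order 5 are: {(0,0), (0,1), (0,2), (0,3), (0,4)}; {(0,0), (1,0), (2,0), (3,0), (4,0)}; {(0,0), (1,1), (2,2), (3,3), (4,4)}; {(0,0), (1,2), (2,4), (3,1), (4,3)}; … (6 in all).
So G has 6 subgroups of order 5.

6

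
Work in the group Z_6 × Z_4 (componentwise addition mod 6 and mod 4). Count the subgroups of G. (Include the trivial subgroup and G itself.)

16

|G| = 24, so by Lagrange every subgroup order divides 24. Divisors: 1, 2, 3, 4, 6, 8, 12, 24.
Subgroups by order — order 1: 1; order 2: 3; order 3: 1; order 4: 3; order 6: 3; order 8: 1; order 12: 3; order 24: 1.
Total: 1 + 3 + 1 + 3 + 3 + 1 + 3 + 1 = 16.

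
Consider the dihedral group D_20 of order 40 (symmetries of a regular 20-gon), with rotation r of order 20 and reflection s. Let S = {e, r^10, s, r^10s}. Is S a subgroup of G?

Yes

|S| = 4 divides |G| = 40, consistent with Lagrange.
S contains the identity, every element's inverse is in S, and S is closed under ·: it is a subgroup.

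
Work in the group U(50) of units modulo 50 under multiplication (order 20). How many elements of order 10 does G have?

The elements of order 10 are: 9, 19, 29, 39.
That's 4.

4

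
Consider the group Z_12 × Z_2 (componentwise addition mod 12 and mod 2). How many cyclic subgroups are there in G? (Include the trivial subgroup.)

A cyclic subgroup of order d is generated by each of its φ(d) elements of order d, so the cyclic subgroups of order d number (#elements of order d)/φ(d).
Cyclic subgroups by order — order 1: 1; order 2: 3; order 3: 1; order 4: 2; order 6: 3; order 12: 2.
Total: 12.

12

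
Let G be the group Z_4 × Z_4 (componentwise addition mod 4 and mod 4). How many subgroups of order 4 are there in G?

7

|G| = 16 and 4 | 16, so subgroups of order 4 are possible by Lagrange.
The subgroups of order 4 are: {(0,0), (0,1), (0,2), (0,3)}; {(0,0), (0,2), (2,0), (2,2)}; {(0,0), (0,2), (2,1), (2,3)}; {(0,0), (1,0), (2,0), (3,0)}; … (7 in all).
So G has 7 subgroups of order 4.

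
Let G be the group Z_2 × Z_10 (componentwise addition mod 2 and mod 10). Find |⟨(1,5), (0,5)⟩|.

|⟨(1,5)⟩| = 2 and |⟨(0,5)⟩| = 2, so |H| is a multiple of lcm(2, 2) = 2 and divides |G| = 20.
Closing under the operation: H = {(0,0), (0,5), (1,0), (1,5)}, so |H| = 4.

4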